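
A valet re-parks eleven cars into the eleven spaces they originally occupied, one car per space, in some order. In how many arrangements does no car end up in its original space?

14684570

The number of derangements of 11 is !11 = Σ_{k=0}^{11} (-1)^k·11!/k!
= 11! - 11!/1! + 11!/2! - 11!/3! + 11!/4! - 11!/5! + 11!/6! - 11!/7! + 11!/8! - 11!/9! + 11!/10! - 11!/11!
= 39916800 - 39916800 + 19958400 - 6652800 + 1663200 - 332640 + 55440 - 7920 + 990 - 110 + 11 - 1
= 14684570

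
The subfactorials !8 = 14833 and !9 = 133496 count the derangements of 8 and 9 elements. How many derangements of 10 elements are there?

!10 = (10-1)·(!9 + !8) = 9·(133496 + 14833) = 9·148329 = 1334961.

1334961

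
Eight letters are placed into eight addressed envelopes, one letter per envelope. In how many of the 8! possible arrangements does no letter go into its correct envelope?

14833

Use !n = (n-1)(!(n-1) + !(n-2)).
!8 = 7·(1854 + 265) = 7·2119 = 14833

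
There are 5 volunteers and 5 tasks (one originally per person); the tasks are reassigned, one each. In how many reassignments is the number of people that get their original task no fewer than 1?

76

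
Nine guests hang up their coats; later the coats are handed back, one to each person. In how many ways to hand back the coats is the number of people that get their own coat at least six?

205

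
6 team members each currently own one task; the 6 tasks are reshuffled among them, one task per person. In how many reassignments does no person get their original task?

The number of derangements of 6 is !6 = Σ_{k=0}^{6} (-1)^k·6!/k!
= 6! - 6!/1! + 6!/2! - 6!/3! + 6!/4! - 6!/5! + 6!/6!
= 720 - 720 + 360 - 120 + 30 - 6 + 1
= 265

265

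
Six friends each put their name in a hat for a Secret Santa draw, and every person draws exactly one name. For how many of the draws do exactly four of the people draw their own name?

Choose which 4 of the 6 are fixed: C(6,4) = 15.
The remaining 2 must be deranged: !2 = 1.
Total: 15 × 1 = 15.

15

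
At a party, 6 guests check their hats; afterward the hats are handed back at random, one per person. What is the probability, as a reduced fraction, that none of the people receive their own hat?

53/144

Favorable outcomes: !6 = 265.
Total outcomes: 6! = 720.
Probability = 265/720 = 53/144.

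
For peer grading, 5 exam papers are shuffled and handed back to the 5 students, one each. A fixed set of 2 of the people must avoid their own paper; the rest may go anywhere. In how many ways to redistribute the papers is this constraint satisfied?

78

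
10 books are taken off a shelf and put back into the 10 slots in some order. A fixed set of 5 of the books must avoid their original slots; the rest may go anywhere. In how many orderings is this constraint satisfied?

Inclusion-exclusion on the 5 forbidden self-matches:
Σ_{j=0}^{5} (-1)^j C(5,j)(10-j)!
= C(5,0)·10! - C(5,1)·9! + C(5,2)·8! - C(5,3)·7! + C(5,4)·6! - C(5,5)·5!
= 3628800 - 1814400 + 403200 - 50400 + 3600 - 120
= 2170680

2170680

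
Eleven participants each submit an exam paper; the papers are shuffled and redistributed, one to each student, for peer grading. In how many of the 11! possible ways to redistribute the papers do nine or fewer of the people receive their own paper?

39916799

Sum C(11,i)·!(11-i) for i = 0..9:
  i=0: C(11,0)·!11 = 1·14684570 = 14684570
  i=1: C(11,1)·!10 = 11·1334961 = 14684571
  i=2: C(11,2)·!9 = 55·133496 = 7342280
  i=3: C(11,3)·!8 = 165·14833 = 2447445
  i=4: C(11,4)·!7 = 330·1854 = 611820
  i=5: C(11,5)·!6 = 462·265 = 122430
  i=6: C(11,6)·!5 = 462·44 = 20328
  i=7: C(11,7)·!4 = 330·9 = 2970
  i=8: C(11,8)·!3 = 165·2 = 330
  i=9: C(11,9)·!2 = 55·1 = 55
Total = 39916799.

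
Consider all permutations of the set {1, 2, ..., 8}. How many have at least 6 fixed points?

29

Sum C(8,i)·!(8-i) for i = 6..8:
  i=6: C(8,6)·!2 = 28·1 = 28
  i=7: C(8,7)·!1 = 8·0 = 0
  i=8: C(8,8)·!0 = 1·1 = 1
Total = 29.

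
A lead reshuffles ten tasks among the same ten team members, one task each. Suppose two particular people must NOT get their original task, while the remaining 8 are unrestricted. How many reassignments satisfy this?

Let A_j be the event that the j-th constrained one is fixed. By inclusion-exclusion over the 2 events:
Σ_{j=0}^{2} (-1)^j C(2,j)(10-j)!
= C(2,0)·10! - C(2,1)·9! + C(2,2)·8!
= 3628800 - 725760 + 40320
= 2943360

2943360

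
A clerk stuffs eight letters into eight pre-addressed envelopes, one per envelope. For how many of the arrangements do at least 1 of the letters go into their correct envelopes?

25487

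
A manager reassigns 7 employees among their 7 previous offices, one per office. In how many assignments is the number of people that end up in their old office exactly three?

Choose which 3 of the 7 are fixed: C(7,3) = 35.
The remaining 4 must be deranged: !4 = 9.
Total: 35 × 9 = 315.

315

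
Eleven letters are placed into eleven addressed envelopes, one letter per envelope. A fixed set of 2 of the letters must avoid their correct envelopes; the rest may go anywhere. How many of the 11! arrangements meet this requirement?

33022080

Inclusion-exclusion on the 2 forbidden self-matches:
Σ_{j=0}^{2} (-1)^j C(2,j)(11-j)!
= C(2,0)·11! - C(2,1)·10! + C(2,2)·9!
= 39916800 - 7257600 + 362880
= 33022080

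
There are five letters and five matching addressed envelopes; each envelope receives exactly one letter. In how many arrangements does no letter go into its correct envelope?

44

Use !n = n·!(n-1) + (-1)^n.
!5 = 5·9 - 1 = 44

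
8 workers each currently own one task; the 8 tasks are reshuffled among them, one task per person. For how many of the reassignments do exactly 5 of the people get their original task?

112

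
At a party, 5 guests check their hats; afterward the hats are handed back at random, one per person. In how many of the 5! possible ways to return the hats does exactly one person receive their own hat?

45

Pick the single fixed position: C(5,1) = 5 ways.
The remaining 4 must be deranged: !4 = 9.
Total: 5 × 9 = 45.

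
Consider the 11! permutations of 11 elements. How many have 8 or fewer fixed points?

39916744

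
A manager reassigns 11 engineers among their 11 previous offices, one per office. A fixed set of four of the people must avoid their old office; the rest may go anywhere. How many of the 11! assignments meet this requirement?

27422640

Let A_j be the event that the j-th constrained one is fixed. By inclusion-exclusion over the 4 events:
Σ_{j=0}^{4} (-1)^j C(4,j)(11-j)!
= C(4,0)·11! - C(4,1)·10! + C(4,2)·9! - C(4,3)·8! + C(4,4)·7!
= 39916800 - 14515200 + 2177280 - 161280 + 5040
= 27422640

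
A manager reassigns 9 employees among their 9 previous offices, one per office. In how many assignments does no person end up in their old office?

The number of derangements of 9 is !9 = Σ_{k=0}^{9} (-1)^k·9!/k!
= 9! - 9!/1! + 9!/2! - 9!/3! + 9!/4! - 9!/5! + 9!/6! - 9!/7! + 9!/8! - 9!/9!
= 362880 - 362880 + 181440 - 60480 + 15120 - 3024 + 504 - 72 + 9 - 1
= 133496

133496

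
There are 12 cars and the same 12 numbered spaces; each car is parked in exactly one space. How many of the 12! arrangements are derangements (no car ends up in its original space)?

176214841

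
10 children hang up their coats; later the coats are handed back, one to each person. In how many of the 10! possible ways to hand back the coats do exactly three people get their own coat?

222480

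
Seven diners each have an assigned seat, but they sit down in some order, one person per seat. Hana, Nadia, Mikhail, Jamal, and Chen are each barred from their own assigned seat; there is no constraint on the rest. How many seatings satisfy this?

Let A_j be the event that the j-th constrained one is fixed. By inclusion-exclusion over the 5 events:
Σ_{j=0}^{5} (-1)^j C(5,j)(7-j)!
= C(5,0)·7! - C(5,1)·6! + C(5,2)·5! - C(5,3)·4! + C(5,4)·3! - C(5,5)·2!
= 5040 - 3600 + 1200 - 240 + 30 - 2
= 2428

2428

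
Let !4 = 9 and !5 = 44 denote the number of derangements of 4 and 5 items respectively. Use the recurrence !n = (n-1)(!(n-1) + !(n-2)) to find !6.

265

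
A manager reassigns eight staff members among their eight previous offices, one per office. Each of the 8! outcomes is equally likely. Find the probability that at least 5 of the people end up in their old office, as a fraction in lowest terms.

47/13440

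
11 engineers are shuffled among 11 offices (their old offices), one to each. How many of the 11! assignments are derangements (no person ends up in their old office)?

14684570

The number of derangements of 11 is !11 = Σ_{k=0}^{11} (-1)^k·11!/k!
= 11! - 11!/1! + 11!/2! - 11!/3! + 11!/4! - 11!/5! + 11!/6! - 11!/7! + 11!/8! - 11!/9! + 11!/10! - 11!/11!
= 39916800 - 39916800 + 19958400 - 6652800 + 1663200 - 332640 + 55440 - 7920 + 990 - 110 + 11 - 1
= 14684570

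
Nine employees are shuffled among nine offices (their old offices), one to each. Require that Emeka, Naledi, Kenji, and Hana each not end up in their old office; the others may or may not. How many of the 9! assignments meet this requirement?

Let A_j be the event that the j-th constrained one is fixed. By inclusion-exclusion over the 4 events:
Σ_{j=0}^{4} (-1)^j C(4,j)(9-j)!
= C(4,0)·9! - C(4,1)·8! + C(4,2)·7! - C(4,3)·6! + C(4,4)·5!
= 362880 - 161280 + 30240 - 2880 + 120
= 229080

229080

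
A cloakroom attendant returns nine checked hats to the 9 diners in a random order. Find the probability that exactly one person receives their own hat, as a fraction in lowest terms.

2119/5760

Favorable outcomes: C(9,1)·!8 = 9·14833 = 133497.
Total outcomes: 9! = 362880.
Probability = 133497/362880 = 2119/5760.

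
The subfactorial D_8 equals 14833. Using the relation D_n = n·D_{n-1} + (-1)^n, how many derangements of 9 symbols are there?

133496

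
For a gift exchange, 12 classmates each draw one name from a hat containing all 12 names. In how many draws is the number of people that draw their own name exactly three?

Pick the 3 fixed positions: C(12,3) = 220 ways.
The other 9 form a derangement: !9 = 133496.
Total: 220 × 133496 = 29369120.

29369120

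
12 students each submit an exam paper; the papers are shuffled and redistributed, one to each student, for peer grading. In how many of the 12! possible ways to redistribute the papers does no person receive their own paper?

176214841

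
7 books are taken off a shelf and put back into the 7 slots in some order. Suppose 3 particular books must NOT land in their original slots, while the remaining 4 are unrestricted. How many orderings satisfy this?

3216

Inclusion-exclusion on the 3 forbidden self-matches:
Σ_{j=0}^{3} (-1)^j C(3,j)(7-j)!
= C(3,0)·7! - C(3,1)·6! + C(3,2)·5! - C(3,3)·4!
= 5040 - 2160 + 360 - 24
= 3216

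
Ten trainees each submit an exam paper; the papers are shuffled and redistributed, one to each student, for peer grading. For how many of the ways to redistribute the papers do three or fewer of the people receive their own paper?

# with exactly i fixed is C(10,i)·!(10-i); sum over i=0..3:
  i=0: C(10,0)·!10 = 1·1334961 = 1334961
  i=1: C(10,1)·!9 = 10·133496 = 1334960
  i=2: C(10,2)·!8 = 45·14833 = 667485
  i=3: C(10,3)·!7 = 120·1854 = 222480
Total = 3559886.

3559886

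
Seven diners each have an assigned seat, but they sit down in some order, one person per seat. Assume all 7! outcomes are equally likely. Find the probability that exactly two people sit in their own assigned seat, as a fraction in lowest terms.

11/60

Favorable outcomes: C(7,2)·!5 = 21·44 = 924.
Total outcomes: 7! = 5040.
Probability = 924/5040 = 11/60.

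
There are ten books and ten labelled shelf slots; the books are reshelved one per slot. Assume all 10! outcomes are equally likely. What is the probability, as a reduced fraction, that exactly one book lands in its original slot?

16687/45360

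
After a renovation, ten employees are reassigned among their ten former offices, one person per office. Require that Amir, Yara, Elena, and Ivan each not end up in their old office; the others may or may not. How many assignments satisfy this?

2399760

Let A_j be the event that the j-th constrained one is fixed. By inclusion-exclusion over the 4 events:
Σ_{j=0}^{4} (-1)^j C(4,j)(10-j)!
= C(4,0)·10! - C(4,1)·9! + C(4,2)·8! - C(4,3)·7! + C(4,4)·6!
= 3628800 - 1451520 + 241920 - 20160 + 720
= 2399760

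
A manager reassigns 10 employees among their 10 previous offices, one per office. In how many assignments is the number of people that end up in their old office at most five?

3626624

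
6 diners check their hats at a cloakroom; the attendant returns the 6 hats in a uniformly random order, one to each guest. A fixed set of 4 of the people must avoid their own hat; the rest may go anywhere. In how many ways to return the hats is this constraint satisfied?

Inclusion-exclusion on the 4 forbidden self-matches:
Σ_{j=0}^{4} (-1)^j C(4,j)(6-j)!
= C(4,0)·6! - C(4,1)·5! + C(4,2)·4! - C(4,3)·3! + C(4,4)·2!
= 720 - 480 + 144 - 24 + 2
= 362

362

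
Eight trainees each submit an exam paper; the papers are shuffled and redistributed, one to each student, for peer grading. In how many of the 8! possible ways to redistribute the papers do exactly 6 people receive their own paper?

Choose which 6 of the 8 are fixed: C(8,6) = 28.
The other 2 form a derangement: !2 = 1.
Total: 28 × 1 = 28.

28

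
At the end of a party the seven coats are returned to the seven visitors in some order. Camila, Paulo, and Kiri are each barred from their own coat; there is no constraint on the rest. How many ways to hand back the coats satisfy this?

Let A_j be the event that the j-th constrained one is fixed. By inclusion-exclusion over the 3 events:
Σ_{j=0}^{3} (-1)^j C(3,j)(7-j)!
= C(3,0)·7! - C(3,1)·6! + C(3,2)·5! - C(3,3)·4!
= 5040 - 2160 + 360 - 24
= 3216

3216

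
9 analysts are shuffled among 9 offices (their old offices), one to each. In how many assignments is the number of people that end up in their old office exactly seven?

36

Choose which 7 of the 9 are fixed: C(9,7) = 36.
The other 2 form a derangement: !2 = 1.
Total: 36 × 1 = 36.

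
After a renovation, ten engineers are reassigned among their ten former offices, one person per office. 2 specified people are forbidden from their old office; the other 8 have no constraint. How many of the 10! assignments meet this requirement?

Let A_j be the event that the j-th constrained one is fixed. By inclusion-exclusion over the 2 events:
Σ_{j=0}^{2} (-1)^j C(2,j)(10-j)!
= C(2,0)·10! - C(2,1)·9! + C(2,2)·8!
= 3628800 - 725760 + 40320
= 2943360

2943360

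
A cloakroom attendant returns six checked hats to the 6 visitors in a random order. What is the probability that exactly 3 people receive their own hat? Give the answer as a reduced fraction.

1/18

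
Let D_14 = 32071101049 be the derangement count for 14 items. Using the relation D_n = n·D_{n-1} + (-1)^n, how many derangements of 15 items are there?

481066515734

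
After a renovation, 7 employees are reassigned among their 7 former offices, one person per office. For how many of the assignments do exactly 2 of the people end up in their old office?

Choose which 2 of the 7 are fixed: C(7,2) = 21.
The other 5 form a derangement: !5 = 44.
Total: 21 × 44 = 924.

924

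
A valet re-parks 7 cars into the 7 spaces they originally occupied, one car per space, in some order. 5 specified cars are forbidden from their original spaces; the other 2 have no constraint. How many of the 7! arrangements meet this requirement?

2428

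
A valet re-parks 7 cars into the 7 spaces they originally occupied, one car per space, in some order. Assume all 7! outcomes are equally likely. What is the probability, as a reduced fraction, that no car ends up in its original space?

103/280

Favorable outcomes: !7 = 1854.
Total outcomes: 7! = 5040.
Probability = 1854/5040 = 103/280.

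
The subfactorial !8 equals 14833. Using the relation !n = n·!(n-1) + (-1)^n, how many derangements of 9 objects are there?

!9 = 9·14833 - 1 = 133496.

133496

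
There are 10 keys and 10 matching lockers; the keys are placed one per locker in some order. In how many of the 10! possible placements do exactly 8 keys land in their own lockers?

Choose which 8 of the 10 are fixed: C(10,8) = 45.
The other 2 form a derangement: !2 = 1.
Total: 45 × 1 = 45.

45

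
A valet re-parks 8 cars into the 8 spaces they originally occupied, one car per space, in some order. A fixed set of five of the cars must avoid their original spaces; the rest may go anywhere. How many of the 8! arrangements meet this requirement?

21234

Inclusion-exclusion on the 5 forbidden self-matches:
Σ_{j=0}^{5} (-1)^j C(5,j)(8-j)!
= C(5,0)·8! - C(5,1)·7! + C(5,2)·6! - C(5,3)·5! + C(5,4)·4! - C(5,5)·3!
= 40320 - 25200 + 7200 - 1200 + 120 - 6
= 21234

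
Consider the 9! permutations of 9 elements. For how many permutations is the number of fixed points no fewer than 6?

205

Sum C(9,i)·!(9-i) for i = 6..9:
  i=6: C(9,6)·!3 = 84·2 = 168
  i=7: C(9,7)·!2 = 36·1 = 36
  i=8: C(9,8)·!1 = 9·0 = 0
  i=9: C(9,9)·!0 = 1·1 = 1
Total = 205.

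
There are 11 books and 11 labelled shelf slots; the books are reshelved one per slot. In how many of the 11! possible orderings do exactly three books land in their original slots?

2447445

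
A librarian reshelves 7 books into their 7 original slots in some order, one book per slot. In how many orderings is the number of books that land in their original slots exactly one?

Choose which one of the 7 is fixed: C(7,1) = 7.
The remaining 6 must be deranged: !6 = 265.
Total: 7 × 265 = 1855.

1855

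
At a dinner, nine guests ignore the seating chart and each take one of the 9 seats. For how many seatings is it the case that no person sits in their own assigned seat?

!9 is the nearest integer to 9!/e.
9! = 362880, and 362880/e ≈ 133496.09, so !9 = 133496.

133496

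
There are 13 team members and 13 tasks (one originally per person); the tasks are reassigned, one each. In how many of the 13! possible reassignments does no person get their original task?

2290792932

Recurrence: !13 = 13·!12 + (-1)^13.
!13 = 13·176214841 - 1 = 2290792932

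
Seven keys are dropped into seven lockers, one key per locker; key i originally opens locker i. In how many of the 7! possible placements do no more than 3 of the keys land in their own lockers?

# with exactly i fixed is C(7,i)·!(7-i); sum over i=0..3:
  i=0: C(7,0)·!7 = 1·1854 = 1854
  i=1: C(7,1)·!6 = 7·265 = 1855
  i=2: C(7,2)·!5 = 21·44 = 924
  i=3: C(7,3)·!4 = 35·9 = 315
Total = 4948.

4948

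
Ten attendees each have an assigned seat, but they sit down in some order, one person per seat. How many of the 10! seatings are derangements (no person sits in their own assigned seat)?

The subfactorial !10 = [10!/e] (nearest integer).
10! = 3628800, and 3628800/e ≈ 1334960.92, so !10 = 1334961.

1334961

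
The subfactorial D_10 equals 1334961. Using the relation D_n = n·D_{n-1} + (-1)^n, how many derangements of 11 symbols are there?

14684570

D_11 = 11·1334961 - 1 = 14684570.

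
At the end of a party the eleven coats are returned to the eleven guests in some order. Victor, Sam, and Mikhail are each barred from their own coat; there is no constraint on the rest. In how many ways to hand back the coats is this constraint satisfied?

Let A_j be the event that the j-th constrained one is fixed. By inclusion-exclusion over the 3 events:
Σ_{j=0}^{3} (-1)^j C(3,j)(11-j)!
= C(3,0)·11! - C(3,1)·10! + C(3,2)·9! - C(3,3)·8!
= 39916800 - 10886400 + 1088640 - 40320
= 30078720

30078720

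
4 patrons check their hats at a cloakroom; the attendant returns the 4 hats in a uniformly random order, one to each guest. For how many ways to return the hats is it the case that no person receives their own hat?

9

Recurrence: !4 = 4·!3 + (-1)^4.
!4 = 4·2 + 1 = 9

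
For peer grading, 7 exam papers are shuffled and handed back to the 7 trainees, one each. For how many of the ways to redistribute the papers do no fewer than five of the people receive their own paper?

22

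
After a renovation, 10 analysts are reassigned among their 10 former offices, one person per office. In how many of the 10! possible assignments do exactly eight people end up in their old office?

45

Choose which 8 of the 10 are fixed: C(10,8) = 45.
The remaining 2 must be deranged: !2 = 1.
Total: 45 × 1 = 45.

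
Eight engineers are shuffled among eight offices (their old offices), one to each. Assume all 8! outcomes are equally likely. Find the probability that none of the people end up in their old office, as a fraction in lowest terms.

2119/5760

Favorable outcomes: !8 = 14833.
Total outcomes: 8! = 40320.
Probability = 14833/40320 = 2119/5760.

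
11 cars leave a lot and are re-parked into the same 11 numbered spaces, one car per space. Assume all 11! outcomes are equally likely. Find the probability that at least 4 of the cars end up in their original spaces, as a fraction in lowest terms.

378967/19958400

Favorable outcomes: Σ_{i≥4} C(11,i)·!(11-i) = 330·1854 + 462·265 + 462·44 + 330·9 + 165·2 + 55·1 + 11·0 + 1·1 = 757934.
Total outcomes: 11! = 39916800.
Probability = 757934/39916800 = 378967/19958400.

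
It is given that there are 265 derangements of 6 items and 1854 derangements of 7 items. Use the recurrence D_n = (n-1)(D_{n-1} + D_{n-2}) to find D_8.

D_8 = (8-1)·(D_7 + D_6) = 7·(1854 + 265) = 7·2119 = 14833.

14833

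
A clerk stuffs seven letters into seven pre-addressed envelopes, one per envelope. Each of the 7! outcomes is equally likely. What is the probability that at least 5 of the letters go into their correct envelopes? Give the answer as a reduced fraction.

Favorable outcomes: Σ_{i≥5} C(7,i)·!(7-i) = 21·1 + 7·0 + 1·1 = 22.
Total outcomes: 7! = 5040.
Probability = 22/5040 = 11/2520.

11/2520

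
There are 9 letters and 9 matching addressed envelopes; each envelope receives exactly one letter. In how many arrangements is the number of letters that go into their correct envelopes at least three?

# with exactly i fixed is C(9,i)·!(9-i); sum over i=3..9:
  i=3: C(9,3)·!6 = 84·265 = 22260
  i=4: C(9,4)·!5 = 126·44 = 5544
  i=5: C(9,5)·!4 = 126·9 = 1134
  i=6: C(9,6)·!3 = 84·2 = 168
  i=7: C(9,7)·!2 = 36·1 = 36
  i=8: C(9,8)·!1 = 9·0 = 0
  i=9: C(9,9)·!0 = 1·1 = 1
Total = 29143.

29143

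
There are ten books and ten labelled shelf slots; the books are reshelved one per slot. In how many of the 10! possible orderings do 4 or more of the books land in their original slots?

# with exactly i fixed is C(10,i)·!(10-i); sum over i=4..10:
  i=4: C(10,4)·!6 = 210·265 = 55650
  i=5: C(10,5)·!5 = 252·44 = 11088
  i=6: C(10,6)·!4 = 210·9 = 1890
  i=7: C(10,7)·!3 = 120·2 = 240
  i=8: C(10,8)·!2 = 45·1 = 45
  i=9: C(10,9)·!1 = 10·0 = 0
  i=10: C(10,10)·!0 = 1·1 = 1
Total = 68914.

68914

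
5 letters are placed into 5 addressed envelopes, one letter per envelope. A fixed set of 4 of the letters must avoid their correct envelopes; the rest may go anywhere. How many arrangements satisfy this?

Inclusion-exclusion on the 4 forbidden self-matches:
Σ_{j=0}^{4} (-1)^j C(4,j)(5-j)!
= C(4,0)·5! - C(4,1)·4! + C(4,2)·3! - C(4,3)·2! + C(4,4)·1!
= 120 - 96 + 36 - 8 + 1
= 53

53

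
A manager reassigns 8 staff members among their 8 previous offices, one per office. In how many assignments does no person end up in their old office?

14833

Recurrence: !8 = 8·!7 + (-1)^8.
!8 = 8·1854 + 1 = 14833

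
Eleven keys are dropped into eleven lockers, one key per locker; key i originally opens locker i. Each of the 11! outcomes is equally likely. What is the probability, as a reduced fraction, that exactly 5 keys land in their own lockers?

Favorable outcomes: C(11,5)·!6 = 462·265 = 122430.
Total outcomes: 11! = 39916800.
Probability = 122430/39916800 = 53/17280.

53/17280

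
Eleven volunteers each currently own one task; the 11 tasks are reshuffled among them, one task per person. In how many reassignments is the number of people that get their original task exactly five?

Pick the 5 fixed positions: C(11,5) = 462 ways.
The remaining 6 must be deranged: !6 = 265.
Total: 462 × 265 = 122430.

122430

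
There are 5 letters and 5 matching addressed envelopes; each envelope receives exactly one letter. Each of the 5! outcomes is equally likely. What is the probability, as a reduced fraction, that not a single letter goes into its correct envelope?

Favorable outcomes: !5 = 44.
Total outcomes: 5! = 120.
Probability = 44/120 = 11/30.

11/30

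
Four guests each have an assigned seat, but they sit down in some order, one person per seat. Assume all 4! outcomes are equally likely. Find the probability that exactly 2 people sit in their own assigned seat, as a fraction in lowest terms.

Favorable outcomes: C(4,2)·!2 = 6·1 = 6.
Total outcomes: 4! = 24.
Probability = 6/24 = 1/4.

1/4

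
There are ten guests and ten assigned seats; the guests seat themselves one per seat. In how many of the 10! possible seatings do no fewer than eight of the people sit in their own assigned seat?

Sum C(10,i)·!(10-i) for i = 8..10:
  i=8: C(10,8)·!2 = 45·1 = 45
  i=9: C(10,9)·!1 = 10·0 = 0
  i=10: C(10,10)·!0 = 1·1 = 1
Total = 46.

46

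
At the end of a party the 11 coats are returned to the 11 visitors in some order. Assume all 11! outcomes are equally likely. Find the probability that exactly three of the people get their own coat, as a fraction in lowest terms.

2119/34560

Favorable outcomes: C(11,3)·!8 = 165·14833 = 2447445.
Total outcomes: 11! = 39916800.
Probability = 2447445/39916800 = 2119/34560.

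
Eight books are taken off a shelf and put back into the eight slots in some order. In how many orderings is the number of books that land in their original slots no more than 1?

Sum C(8,i)·!(8-i) for i = 0..1:
  i=0: C(8,0)·!8 = 1·14833 = 14833
  i=1: C(8,1)·!7 = 8·1854 = 14832
Total = 29665.

29665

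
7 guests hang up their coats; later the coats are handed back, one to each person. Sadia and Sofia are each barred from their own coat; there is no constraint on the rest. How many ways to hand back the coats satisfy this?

3720

Let A_j be the event that the j-th constrained one is fixed. By inclusion-exclusion over the 2 events:
Σ_{j=0}^{2} (-1)^j C(2,j)(7-j)!
= C(2,0)·7! - C(2,1)·6! + C(2,2)·5!
= 5040 - 1440 + 120
= 3720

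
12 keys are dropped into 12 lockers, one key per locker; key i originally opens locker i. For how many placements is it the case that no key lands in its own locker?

!12 = 12! · Σ_{k=0}^{12} (-1)^k/k!
= 12! - 12!/1! + 12!/2! - 12!/3! + 12!/4! - 12!/5! + 12!/6! - 12!/7! + 12!/8! - 12!/9! + 12!/10! - 12!/11! + 12!/12!
= 479001600 - 479001600 + 239500800 - 79833600 + 19958400 - 3991680 + 665280 - 95040 + 11880 - 1320 + 132 - 12 + 1
= 176214841

176214841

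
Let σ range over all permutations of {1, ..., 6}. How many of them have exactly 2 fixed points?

Pick the 2 fixed positions: C(6,2) = 15 ways.
The other 4 form a derangement: !4 = 9.
Total: 15 × 9 = 135.

135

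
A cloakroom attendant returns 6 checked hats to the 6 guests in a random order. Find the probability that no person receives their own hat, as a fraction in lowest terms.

Favorable outcomes: !6 = 265.
Total outcomes: 6! = 720.
Probability = 265/720 = 53/144.

53/144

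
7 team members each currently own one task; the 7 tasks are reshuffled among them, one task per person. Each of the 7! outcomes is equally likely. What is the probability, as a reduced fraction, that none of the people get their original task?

103/280

Favorable outcomes: !7 = 1854.
Total outcomes: 7! = 5040.
Probability = 1854/5040 = 103/280.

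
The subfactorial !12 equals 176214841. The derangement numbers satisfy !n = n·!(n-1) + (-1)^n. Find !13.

!13 = 13·176214841 - 1 = 2290792932.

2290792932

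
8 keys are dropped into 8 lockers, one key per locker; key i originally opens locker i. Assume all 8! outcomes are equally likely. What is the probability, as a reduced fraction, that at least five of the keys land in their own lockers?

47/13440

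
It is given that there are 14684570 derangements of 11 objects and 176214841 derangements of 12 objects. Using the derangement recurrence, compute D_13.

2290792932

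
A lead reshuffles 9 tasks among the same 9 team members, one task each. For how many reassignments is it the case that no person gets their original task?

!9 = 9! · Σ_{k=0}^{9} (-1)^k/k!
= 9! - 9!/1! + 9!/2! - 9!/3! + 9!/4! - 9!/5! + 9!/6! - 9!/7! + 9!/8! - 9!/9!
= 362880 - 362880 + 181440 - 60480 + 15120 - 3024 + 504 - 72 + 9 - 1
= 133496

133496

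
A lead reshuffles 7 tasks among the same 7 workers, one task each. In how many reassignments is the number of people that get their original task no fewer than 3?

407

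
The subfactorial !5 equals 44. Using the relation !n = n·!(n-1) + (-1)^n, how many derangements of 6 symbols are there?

265

!6 = 6·44 + 1 = 265.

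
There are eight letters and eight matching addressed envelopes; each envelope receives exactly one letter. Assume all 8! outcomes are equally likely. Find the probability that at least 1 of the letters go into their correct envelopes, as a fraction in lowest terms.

3641/5760

Favorable outcomes: Σ_{i≥1} C(8,i)·!(8-i) = 8·1854 + 28·265 + 56·44 + 70·9 + 56·2 + 28·1 + 8·0 + 1·1 = 25487.
Total outcomes: 8! = 40320.
Probability = 25487/40320 = 3641/5760.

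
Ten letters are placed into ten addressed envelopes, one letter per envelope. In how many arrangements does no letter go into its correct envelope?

1334961

Use !n = n·!(n-1) + (-1)^n.
!10 = 10·133496 + 1 = 1334961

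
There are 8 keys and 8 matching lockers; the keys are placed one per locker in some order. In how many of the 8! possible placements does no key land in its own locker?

14833

Recurrence: !8 = 8·!7 + (-1)^8.
!8 = 8·1854 + 1 = 14833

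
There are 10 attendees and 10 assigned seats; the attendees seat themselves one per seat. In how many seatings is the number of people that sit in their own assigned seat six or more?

2176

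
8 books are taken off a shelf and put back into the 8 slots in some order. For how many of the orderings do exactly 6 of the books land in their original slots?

28

Pick the 6 fixed positions: C(8,6) = 28 ways.
The remaining 2 must be deranged: !2 = 1.
Total: 28 × 1 = 28.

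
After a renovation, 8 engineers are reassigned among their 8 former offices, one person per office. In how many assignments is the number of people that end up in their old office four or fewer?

# with exactly i fixed is C(8,i)·!(8-i); sum over i=0..4:
  i=0: C(8,0)·!8 = 1·14833 = 14833
  i=1: C(8,1)·!7 = 8·1854 = 14832
  i=2: C(8,2)·!6 = 28·265 = 7420
  i=3: C(8,3)·!5 = 56·44 = 2464
  i=4: C(8,4)·!4 = 70·9 = 630
Total = 40179.

40179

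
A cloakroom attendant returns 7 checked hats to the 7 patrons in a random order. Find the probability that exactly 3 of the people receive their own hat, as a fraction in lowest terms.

Favorable outcomes: C(7,3)·!4 = 35·9 = 315.
Total outcomes: 7! = 5040.
Probability = 315/5040 = 1/16.

1/16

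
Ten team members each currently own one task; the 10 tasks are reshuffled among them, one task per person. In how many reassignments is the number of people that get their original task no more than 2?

# with exactly i fixed is C(10,i)·!(10-i); sum over i=0..2:
  i=0: C(10,0)·!10 = 1·1334961 = 1334961
  i=1: C(10,1)·!9 = 10·133496 = 1334960
  i=2: C(10,2)·!8 = 45·14833 = 667485
Total = 3337406.

3337406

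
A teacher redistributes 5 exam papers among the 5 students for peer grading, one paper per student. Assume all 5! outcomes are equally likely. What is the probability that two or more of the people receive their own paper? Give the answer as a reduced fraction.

31/120

Favorable outcomes: Σ_{i≥2} C(5,i)·!(5-i) = 10·2 + 10·1 + 5·0 + 1·1 = 31.
Total outcomes: 5! = 120.
Probability = 31/120 = 31/120.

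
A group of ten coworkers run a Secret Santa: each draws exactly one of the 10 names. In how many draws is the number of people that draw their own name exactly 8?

45

Choose which 8 of the 10 are fixed: C(10,8) = 45.
The remaining 2 must be deranged: !2 = 1.
Total: 45 × 1 = 45.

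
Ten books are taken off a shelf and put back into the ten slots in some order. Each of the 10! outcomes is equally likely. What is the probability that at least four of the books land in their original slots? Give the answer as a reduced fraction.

Favorable outcomes: Σ_{i≥4} C(10,i)·!(10-i) = 210·265 + 252·44 + 210·9 + 120·2 + 45·1 + 10·0 + 1·1 = 68914.
Total outcomes: 10! = 3628800.
Probability = 68914/3628800 = 34457/1814400.

34457/1814400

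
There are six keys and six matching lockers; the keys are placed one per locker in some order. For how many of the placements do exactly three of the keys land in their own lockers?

40

Pick the 3 fixed positions: C(6,3) = 20 ways.
The remaining 3 must be deranged: !3 = 2.
Total: 20 × 2 = 40.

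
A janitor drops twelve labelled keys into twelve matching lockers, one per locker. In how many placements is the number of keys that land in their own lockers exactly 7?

34848

Choose which 7 of the 12 are fixed: C(12,7) = 792.
The other 5 form a derangement: !5 = 44.
Total: 792 × 44 = 34848.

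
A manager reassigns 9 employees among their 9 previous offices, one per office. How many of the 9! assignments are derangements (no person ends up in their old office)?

Use !n = n·!(n-1) + (-1)^n.
!9 = 9·14833 - 1 = 133496

133496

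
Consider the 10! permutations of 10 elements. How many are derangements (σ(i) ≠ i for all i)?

Recurrence: !10 = 9·(!9 + !8).
!10 = 9·(133496 + 14833) = 9·148329 = 1334961

1334961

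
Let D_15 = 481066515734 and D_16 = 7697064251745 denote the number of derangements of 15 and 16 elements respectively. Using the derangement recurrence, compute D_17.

D_17 = (17-1)·(D_16 + D_15) = 16·(7697064251745 + 481066515734) = 16·8178130767479 = 130850092279664.

130850092279664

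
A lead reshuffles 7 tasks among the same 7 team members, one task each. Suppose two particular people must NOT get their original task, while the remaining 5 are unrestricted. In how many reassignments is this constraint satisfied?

Let A_j be the event that the j-th constrained one is fixed. By inclusion-exclusion over the 2 events:
Σ_{j=0}^{2} (-1)^j C(2,j)(7-j)!
= C(2,0)·7! - C(2,1)·6! + C(2,2)·5!
= 5040 - 1440 + 120
= 3720

3720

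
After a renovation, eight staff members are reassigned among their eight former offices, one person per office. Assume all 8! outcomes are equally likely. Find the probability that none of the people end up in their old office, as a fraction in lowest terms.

Favorable outcomes: !8 = 14833.
Total outcomes: 8! = 40320.
Probability = 14833/40320 = 2119/5760.

2119/5760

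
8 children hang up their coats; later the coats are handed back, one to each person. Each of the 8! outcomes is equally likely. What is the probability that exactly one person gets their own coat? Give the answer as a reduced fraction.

103/280

Favorable outcomes: C(8,1)·!7 = 8·1854 = 14832.
Total outcomes: 8! = 40320.
Probability = 14832/40320 = 103/280.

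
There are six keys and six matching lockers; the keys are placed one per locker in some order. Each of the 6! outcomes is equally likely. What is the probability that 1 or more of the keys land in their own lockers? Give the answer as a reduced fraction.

91/144

Favorable outcomes: Σ_{i≥1} C(6,i)·!(6-i) = 6·44 + 15·9 + 20·2 + 15·1 + 6·0 + 1·1 = 455.
Total outcomes: 6! = 720.
Probability = 455/720 = 91/144.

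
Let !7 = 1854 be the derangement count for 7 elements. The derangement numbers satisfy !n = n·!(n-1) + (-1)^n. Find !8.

!8 = 8·1854 + 1 = 14833.

14833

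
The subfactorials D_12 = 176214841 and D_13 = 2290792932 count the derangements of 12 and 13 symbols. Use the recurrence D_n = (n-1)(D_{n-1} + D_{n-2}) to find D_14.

32071101049

D_14 = (14-1)·(D_13 + D_12) = 13·(2290792932 + 176214841) = 13·2467007773 = 32071101049.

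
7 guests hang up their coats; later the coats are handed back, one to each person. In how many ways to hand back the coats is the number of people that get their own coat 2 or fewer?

4633

# with exactly i fixed is C(7,i)·!(7-i); sum over i=0..2:
  i=0: C(7,0)·!7 = 1·1854 = 1854
  i=1: C(7,1)·!6 = 7·265 = 1855
  i=2: C(7,2)·!5 = 21·44 = 924
Total = 4633.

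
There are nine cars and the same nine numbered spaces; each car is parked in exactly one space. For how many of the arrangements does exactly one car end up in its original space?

133497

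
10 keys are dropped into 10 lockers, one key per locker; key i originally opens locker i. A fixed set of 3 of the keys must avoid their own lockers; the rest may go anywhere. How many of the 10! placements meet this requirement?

Let A_j be the event that the j-th constrained one is fixed. By inclusion-exclusion over the 3 events:
Σ_{j=0}^{3} (-1)^j C(3,j)(10-j)!
= C(3,0)·10! - C(3,1)·9! + C(3,2)·8! - C(3,3)·7!
= 3628800 - 1088640 + 120960 - 5040
= 2656080

2656080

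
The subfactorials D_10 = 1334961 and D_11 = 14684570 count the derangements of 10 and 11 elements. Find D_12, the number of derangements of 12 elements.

D_12 = (12-1)·(D_11 + D_10) = 11·(14684570 + 1334961) = 11·16019531 = 176214841.

176214841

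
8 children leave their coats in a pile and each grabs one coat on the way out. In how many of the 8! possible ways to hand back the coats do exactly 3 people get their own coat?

Choose which 3 of the 8 are fixed: C(8,3) = 56.
The remaining 5 must be deranged: !5 = 44.
Total: 56 × 44 = 2464.

2464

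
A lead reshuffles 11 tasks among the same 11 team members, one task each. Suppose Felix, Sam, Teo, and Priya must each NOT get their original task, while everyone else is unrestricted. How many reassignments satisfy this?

Inclusion-exclusion on the 4 forbidden self-matches:
Σ_{j=0}^{4} (-1)^j C(4,j)(11-j)!
= C(4,0)·11! - C(4,1)·10! + C(4,2)·9! - C(4,3)·8! + C(4,4)·7!
= 39916800 - 14515200 + 2177280 - 161280 + 5040
= 27422640

27422640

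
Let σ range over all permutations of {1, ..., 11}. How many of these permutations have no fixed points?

14684570

Use !n = (n-1)(!(n-1) + !(n-2)).
!11 = 10·(1334961 + 133496) = 10·1468457 = 14684570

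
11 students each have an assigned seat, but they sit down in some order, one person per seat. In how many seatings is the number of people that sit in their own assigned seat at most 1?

29369141

Sum C(11,i)·!(11-i) for i = 0..1:
  i=0: C(11,0)·!11 = 1·14684570 = 14684570
  i=1: C(11,1)·!10 = 11·1334961 = 14684571
Total = 29369141.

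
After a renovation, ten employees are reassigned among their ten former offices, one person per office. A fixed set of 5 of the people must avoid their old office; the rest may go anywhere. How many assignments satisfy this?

2170680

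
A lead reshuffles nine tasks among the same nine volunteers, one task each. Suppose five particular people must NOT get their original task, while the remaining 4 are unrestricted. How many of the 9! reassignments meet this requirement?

Let A_j be the event that the j-th constrained one is fixed. By inclusion-exclusion over the 5 events:
Σ_{j=0}^{5} (-1)^j C(5,j)(9-j)!
= C(5,0)·9! - C(5,1)·8! + C(5,2)·7! - C(5,3)·6! + C(5,4)·5! - C(5,5)·4!
= 362880 - 201600 + 50400 - 7200 + 600 - 24
= 205056

205056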